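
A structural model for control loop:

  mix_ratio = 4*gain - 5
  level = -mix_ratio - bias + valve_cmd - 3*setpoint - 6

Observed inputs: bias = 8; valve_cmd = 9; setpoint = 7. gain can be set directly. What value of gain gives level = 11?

gain = -8

Substituting into the level equation gives level = -4*gain - 21.
Solve -4*gain - 21 = 11: gain = (11 + 21) / -4 = -8.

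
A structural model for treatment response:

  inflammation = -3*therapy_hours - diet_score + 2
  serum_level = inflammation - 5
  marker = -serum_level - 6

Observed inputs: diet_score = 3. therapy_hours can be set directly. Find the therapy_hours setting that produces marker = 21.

therapy_hours = 7

Substituting into the inflammation equation gives inflammation = -3*therapy_hours - 1.
serum_level becomes -3*therapy_hours - 6.
Substituting into the marker equation gives marker = 3*therapy_hours.
Solve 3*therapy_hours = 21: therapy_hours = 21 / 3 = 7.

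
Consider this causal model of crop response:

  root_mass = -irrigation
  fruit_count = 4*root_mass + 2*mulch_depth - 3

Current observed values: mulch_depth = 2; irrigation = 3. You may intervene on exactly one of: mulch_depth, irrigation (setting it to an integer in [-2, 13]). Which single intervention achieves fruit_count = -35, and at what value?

set irrigation = 9

Intervening on mulch_depth: fruit_count = 2*mulch_depth - 15. Reaching -35 requires mulch_depth = -10, outside [-2, 13].
Intervening on irrigation: with other inputs at their observed values, fruit_count = -4*irrigation + 1. Solving for -35 gives irrigation = 9, within [-2, 13].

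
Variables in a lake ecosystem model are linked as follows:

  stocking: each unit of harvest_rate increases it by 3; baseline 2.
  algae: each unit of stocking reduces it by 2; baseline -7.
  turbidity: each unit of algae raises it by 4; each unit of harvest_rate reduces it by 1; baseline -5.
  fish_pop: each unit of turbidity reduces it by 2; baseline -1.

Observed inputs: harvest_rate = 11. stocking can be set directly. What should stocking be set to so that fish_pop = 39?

Intervening on stocking fixes its value directly, overriding its dependence on harvest_rate.
Substituting into the turbidity equation gives turbidity = -8*stocking - 44.
fish_pop becomes 16*stocking + 87.
Solve 16*stocking + 87 = 39: stocking = (39 - 87) / 16 = -3.

stocking = -3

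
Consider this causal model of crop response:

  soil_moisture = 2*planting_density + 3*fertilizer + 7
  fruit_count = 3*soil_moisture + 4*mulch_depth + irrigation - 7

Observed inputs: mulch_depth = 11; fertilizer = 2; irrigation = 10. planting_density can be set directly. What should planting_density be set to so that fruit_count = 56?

Substituting into the soil_moisture equation gives soil_moisture = 2*planting_density + 13.
Substituting into the fruit_count equation gives fruit_count = 6*planting_density + 86.
Solve 6*planting_density + 86 = 56: planting_density = (56 - 86) / 6 = -5.

planting_density = -5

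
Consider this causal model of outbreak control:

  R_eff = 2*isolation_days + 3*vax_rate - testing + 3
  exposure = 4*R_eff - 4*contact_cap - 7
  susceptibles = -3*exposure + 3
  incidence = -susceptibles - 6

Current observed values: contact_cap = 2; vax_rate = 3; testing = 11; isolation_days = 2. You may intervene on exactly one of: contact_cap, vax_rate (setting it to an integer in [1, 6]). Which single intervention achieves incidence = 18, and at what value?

set contact_cap = 1

Intervening on contact_cap: with other inputs at their observed values, incidence = -12*contact_cap + 30. Solving for 18 gives contact_cap = 1, within [1, 6].
Intervening on vax_rate: incidence = 36*vax_rate - 102. Reaching 18 requires vax_rate = 10/3, not an integer.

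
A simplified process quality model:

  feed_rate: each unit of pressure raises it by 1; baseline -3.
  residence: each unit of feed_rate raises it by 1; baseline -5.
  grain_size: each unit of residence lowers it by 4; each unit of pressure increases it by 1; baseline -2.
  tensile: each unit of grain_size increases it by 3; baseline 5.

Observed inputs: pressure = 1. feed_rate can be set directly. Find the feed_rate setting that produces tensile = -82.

feed_rate = 12

Intervening on feed_rate fixes its value directly, overriding its dependence on pressure.
Substituting into the grain_size equation gives grain_size = -4*feed_rate + 19.
Substituting into the tensile equation gives tensile = -12*feed_rate + 62.
Solve -12*feed_rate + 62 = -82: feed_rate = (-82 - 62) / -12 = 12.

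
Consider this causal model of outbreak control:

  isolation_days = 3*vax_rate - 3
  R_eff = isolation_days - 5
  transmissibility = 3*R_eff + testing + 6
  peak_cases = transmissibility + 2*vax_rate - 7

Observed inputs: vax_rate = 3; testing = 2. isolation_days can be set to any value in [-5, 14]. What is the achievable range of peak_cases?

Intervening on isolation_days fixes its value directly, overriding its dependence on vax_rate.
Substituting into the transmissibility equation gives transmissibility = 3*isolation_days - 7.
peak_cases becomes 3*isolation_days - 8.
Linear in isolation_days, so extremes are at the endpoints: isolation_days = -5 gives peak_cases = -23; isolation_days = 14 gives peak_cases = 34.

-23 to 34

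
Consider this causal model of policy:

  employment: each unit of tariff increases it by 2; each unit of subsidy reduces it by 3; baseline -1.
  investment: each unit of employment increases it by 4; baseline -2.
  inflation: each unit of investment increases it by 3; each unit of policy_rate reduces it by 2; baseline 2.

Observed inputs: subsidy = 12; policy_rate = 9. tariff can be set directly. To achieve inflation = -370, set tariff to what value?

Substituting into the employment equation gives employment = 2*tariff - 37.
This gives investment = 8*tariff - 150.
Substituting into the inflation equation gives inflation = 24*tariff - 466.
Solve 24*tariff - 466 = -370: tariff = (-370 + 466) / 24 = 4.

tariff = 4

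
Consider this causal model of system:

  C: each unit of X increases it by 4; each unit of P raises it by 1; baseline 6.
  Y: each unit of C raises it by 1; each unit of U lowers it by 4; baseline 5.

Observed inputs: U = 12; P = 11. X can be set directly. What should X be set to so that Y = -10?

X = 4

Substituting into the C equation gives C = 4*X + 17.
This gives Y = 4*X - 26.
Solve 4*X - 26 = -10: X = (-10 + 26) / 4 = 4.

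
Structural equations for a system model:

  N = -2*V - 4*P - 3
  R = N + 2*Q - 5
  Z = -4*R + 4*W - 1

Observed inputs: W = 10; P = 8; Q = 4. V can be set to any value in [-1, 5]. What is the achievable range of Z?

Substituting into the N equation gives N = -2*V - 35.
So R = -2*V - 32.
This gives Z = 8*V + 167.
Linear in V, so extremes are at the endpoints: V = -1 gives Z = 159; V = 5 gives Z = 207.

159 to 207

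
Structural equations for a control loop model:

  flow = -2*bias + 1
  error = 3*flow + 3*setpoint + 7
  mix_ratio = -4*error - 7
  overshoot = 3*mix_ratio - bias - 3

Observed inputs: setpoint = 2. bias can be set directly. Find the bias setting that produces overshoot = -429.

Substituting into the error equation gives error = -6*bias + 16.
So mix_ratio = 24*bias - 71.
This gives overshoot = 71*bias - 216.
Solve 71*bias - 216 = -429: bias = (-429 + 216) / 71 = -3.

bias = -3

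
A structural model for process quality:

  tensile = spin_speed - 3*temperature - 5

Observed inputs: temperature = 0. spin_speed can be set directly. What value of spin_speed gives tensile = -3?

Substituting into the tensile equation gives tensile = spin_speed - 5.
Solve spin_speed - 5 = -3: spin_speed = (-3 + 5) / 1 = 2.

spin_speed = 2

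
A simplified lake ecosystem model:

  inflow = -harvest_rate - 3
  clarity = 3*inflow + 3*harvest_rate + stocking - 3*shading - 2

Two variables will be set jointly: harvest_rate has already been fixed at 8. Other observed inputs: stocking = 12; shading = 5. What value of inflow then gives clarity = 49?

With harvest_rate held at 8:
Intervening on inflow fixes its value directly, overriding its dependence on harvest_rate.
Substituting into the clarity equation gives clarity = 3*inflow + 19.
Solve 3*inflow + 19 = 49: inflow = (49 - 19) / 3 = 10.

inflow = 10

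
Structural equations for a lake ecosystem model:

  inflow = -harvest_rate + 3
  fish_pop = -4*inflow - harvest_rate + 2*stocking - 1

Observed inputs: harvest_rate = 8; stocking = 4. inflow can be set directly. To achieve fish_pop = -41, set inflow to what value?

inflow = 10

Intervening on inflow fixes its value directly, overriding its dependence on harvest_rate.
Substituting into the fish_pop equation gives fish_pop = -4*inflow - 1.
Solve -4*inflow - 1 = -41: inflow = (-41 + 1) / -4 = 10.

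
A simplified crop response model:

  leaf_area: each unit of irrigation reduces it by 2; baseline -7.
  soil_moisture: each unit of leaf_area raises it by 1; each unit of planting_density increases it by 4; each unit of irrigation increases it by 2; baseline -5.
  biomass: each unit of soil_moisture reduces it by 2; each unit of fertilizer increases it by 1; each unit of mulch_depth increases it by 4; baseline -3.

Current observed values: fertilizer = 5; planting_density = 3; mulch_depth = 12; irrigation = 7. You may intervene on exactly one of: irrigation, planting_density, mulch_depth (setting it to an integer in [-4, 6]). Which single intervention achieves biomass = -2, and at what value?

set mulch_depth = -1

Intervening on irrigation: the paths from irrigation to biomass cancel (net effect zero), leaving biomass = 50; -2 is unreachable this way.
Intervening on planting_density: biomass = -8*planting_density + 74. Reaching -2 requires planting_density = 19/2, not an integer.
Intervening on mulch_depth: with other inputs at their observed values, biomass = 4*mulch_depth + 2. Solving for -2 gives mulch_depth = -1, within [-4, 6].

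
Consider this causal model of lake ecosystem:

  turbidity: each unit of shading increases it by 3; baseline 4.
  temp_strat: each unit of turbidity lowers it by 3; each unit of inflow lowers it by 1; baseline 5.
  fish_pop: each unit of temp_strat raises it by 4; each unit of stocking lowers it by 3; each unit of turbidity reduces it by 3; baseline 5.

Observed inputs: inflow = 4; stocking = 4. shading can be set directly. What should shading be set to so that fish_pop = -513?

shading = 10

Substituting into the temp_strat equation gives temp_strat = -9*shading - 11.
So fish_pop = -45*shading - 63.
Solve -45*shading - 63 = -513: shading = (-513 + 63) / -45 = 10.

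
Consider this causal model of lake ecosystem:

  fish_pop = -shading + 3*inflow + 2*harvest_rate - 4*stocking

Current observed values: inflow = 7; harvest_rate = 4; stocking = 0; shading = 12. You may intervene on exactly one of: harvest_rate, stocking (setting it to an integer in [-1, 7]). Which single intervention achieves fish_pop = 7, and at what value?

Intervening on harvest_rate: with other inputs at their observed values, fish_pop = 2*harvest_rate + 9. Solving for 7 gives harvest_rate = -1, within [-1, 7].
Intervening on stocking: fish_pop = -4*stocking + 17. Reaching 7 requires stocking = 5/2, not an integer.

set harvest_rate = -1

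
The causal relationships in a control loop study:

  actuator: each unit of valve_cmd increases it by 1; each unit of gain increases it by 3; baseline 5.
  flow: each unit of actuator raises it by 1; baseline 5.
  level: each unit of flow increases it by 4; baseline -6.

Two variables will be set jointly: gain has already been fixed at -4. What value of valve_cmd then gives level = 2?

valve_cmd = 4

With gain held at -4:
Substituting into the actuator equation gives actuator = valve_cmd - 7.
Substituting into the flow equation gives flow = valve_cmd - 2.
This gives level = 4*valve_cmd - 14.
Solve 4*valve_cmd - 14 = 2: valve_cmd = (2 + 14) / 4 = 4.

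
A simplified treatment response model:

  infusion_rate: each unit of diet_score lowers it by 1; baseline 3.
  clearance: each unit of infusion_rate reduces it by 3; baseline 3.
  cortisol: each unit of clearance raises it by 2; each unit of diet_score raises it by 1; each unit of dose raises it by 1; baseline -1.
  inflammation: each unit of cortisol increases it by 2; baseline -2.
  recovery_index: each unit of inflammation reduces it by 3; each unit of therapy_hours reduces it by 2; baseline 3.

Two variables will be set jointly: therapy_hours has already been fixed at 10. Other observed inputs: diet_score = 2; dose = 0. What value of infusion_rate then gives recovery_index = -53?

infusion_rate = 0

With therapy_hours held at 10:
Intervening on infusion_rate fixes its value directly, overriding its dependence on diet_score.
Substituting into the cortisol equation gives cortisol = -6*infusion_rate + 7.
Substituting into the inflammation equation gives inflammation = -12*infusion_rate + 12.
This gives recovery_index = 36*infusion_rate - 53.
Solve 36*infusion_rate - 53 = -53: infusion_rate = (-53 + 53) / 36 = 0.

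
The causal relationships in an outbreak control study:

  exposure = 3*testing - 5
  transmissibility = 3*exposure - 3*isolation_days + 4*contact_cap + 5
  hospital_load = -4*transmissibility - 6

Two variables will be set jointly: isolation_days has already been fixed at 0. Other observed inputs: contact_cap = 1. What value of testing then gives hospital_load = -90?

With isolation_days held at 0:
Substituting into the transmissibility equation gives transmissibility = 9*testing - 6.
Substituting into the hospital_load equation gives hospital_load = -36*testing + 18.
Solve -36*testing + 18 = -90: testing = (-90 - 18) / -36 = 3.

testing = 3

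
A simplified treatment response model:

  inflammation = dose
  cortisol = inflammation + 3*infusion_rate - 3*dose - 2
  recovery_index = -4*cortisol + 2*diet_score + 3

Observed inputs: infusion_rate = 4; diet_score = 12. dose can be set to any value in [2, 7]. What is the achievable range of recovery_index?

Substituting into the cortisol equation gives cortisol = -2*dose + 10.
Substituting into the recovery_index equation gives recovery_index = 8*dose - 13.
Linear in dose, so extremes are at the endpoints: dose = 2 gives recovery_index = 3; dose = 7 gives recovery_index = 43.

3 to 43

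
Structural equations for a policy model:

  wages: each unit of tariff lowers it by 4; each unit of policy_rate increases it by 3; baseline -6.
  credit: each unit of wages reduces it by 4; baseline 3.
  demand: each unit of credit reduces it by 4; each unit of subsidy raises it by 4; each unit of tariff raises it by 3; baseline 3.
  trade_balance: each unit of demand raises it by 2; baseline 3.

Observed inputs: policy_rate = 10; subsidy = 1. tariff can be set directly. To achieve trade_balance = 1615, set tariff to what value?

tariff = -7

Substituting into the wages equation gives wages = -4*tariff + 24.
Substituting into the credit equation gives credit = 16*tariff - 93.
Substituting into the demand equation gives demand = -61*tariff + 379.
Substituting into the trade_balance equation gives trade_balance = -122*tariff + 761.
Solve -122*tariff + 761 = 1615: tariff = (1615 - 761) / -122 = -7.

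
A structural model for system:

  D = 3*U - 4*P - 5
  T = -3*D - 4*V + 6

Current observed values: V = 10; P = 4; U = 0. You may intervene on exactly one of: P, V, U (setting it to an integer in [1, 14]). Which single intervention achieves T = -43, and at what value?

set U = 8

Intervening on P: T = 12*P - 19. Reaching -43 requires P = -2, outside [1, 14].
Intervening on V: T = -4*V + 69. Reaching -43 requires V = 28, outside [1, 14].
Intervening on U: with other inputs at their observed values, T = -9*U + 29. Solving for -43 gives U = 8, within [1, 14].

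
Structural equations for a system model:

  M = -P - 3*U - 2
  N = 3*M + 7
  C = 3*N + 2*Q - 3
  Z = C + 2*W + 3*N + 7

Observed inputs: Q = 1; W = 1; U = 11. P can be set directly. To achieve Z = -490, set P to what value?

Substituting into the M equation gives M = -P - 35.
This gives N = -3*P - 98.
This gives C = -9*P - 295.
Z becomes -18*P - 580.
Solve -18*P - 580 = -490: P = (-490 + 580) / -18 = -5.

P = -5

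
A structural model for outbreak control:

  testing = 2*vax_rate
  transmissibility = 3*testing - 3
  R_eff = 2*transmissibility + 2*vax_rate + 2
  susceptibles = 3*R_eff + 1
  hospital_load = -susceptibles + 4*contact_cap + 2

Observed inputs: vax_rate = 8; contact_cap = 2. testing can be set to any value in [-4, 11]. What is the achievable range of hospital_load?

Intervening on testing fixes its value directly, overriding its dependence on vax_rate.
Substituting into the R_eff equation gives R_eff = 6*testing + 12.
This gives susceptibles = 18*testing + 37.
Substituting into the hospital_load equation gives hospital_load = -18*testing - 27.
Linear in testing, so extremes are at the endpoints: testing = -4 gives hospital_load = 45; testing = 11 gives hospital_load = -225.

-225 to 45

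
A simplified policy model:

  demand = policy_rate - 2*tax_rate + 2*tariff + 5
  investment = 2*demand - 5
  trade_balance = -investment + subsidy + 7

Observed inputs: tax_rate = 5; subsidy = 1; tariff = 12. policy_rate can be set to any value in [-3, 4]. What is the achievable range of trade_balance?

Substituting into the demand equation gives demand = policy_rate + 19.
investment becomes 2*policy_rate + 33.
This gives trade_balance = -2*policy_rate - 25.
Linear in policy_rate, so extremes are at the endpoints: policy_rate = -3 gives trade_balance = -19; policy_rate = 4 gives trade_balance = -33.

-33 to -19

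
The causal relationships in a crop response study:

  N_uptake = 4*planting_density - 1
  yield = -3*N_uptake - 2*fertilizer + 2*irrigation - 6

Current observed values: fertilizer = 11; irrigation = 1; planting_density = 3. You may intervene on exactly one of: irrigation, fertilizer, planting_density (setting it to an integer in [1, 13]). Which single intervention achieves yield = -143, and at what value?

Intervening on irrigation: yield = 2*irrigation - 61. Reaching -143 requires irrigation = -41, outside [1, 13].
Intervening on fertilizer: yield = -2*fertilizer - 37. Reaching -143 requires fertilizer = 53, outside [1, 13].
Intervening on planting_density: with other inputs at their observed values, yield = -12*planting_density - 23. Solving for -143 gives planting_density = 10, within [1, 13].

set planting_density = 10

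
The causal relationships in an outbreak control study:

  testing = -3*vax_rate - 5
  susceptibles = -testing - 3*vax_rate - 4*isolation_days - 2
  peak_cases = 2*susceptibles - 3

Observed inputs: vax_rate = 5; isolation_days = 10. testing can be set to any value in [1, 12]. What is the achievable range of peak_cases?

Intervening on testing fixes its value directly, overriding its dependence on vax_rate.
Substituting into the susceptibles equation gives susceptibles = -testing - 57.
Substituting into the peak_cases equation gives peak_cases = -2*testing - 117.
Linear in testing, so extremes are at the endpoints: testing = 1 gives peak_cases = -119; testing = 12 gives peak_cases = -141.

-141 to -119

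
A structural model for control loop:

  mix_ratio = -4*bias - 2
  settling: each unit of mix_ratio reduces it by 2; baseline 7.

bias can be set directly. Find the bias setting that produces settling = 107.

bias = 12

Substituting into the settling equation gives settling = 8*bias + 11.
Solve 8*bias + 11 = 107: bias = (107 - 11) / 8 = 12.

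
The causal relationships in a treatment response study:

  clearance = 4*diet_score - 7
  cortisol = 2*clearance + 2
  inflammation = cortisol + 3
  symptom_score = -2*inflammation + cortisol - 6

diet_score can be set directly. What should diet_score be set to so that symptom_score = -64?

diet_score = 8

Substituting into the cortisol equation gives cortisol = 8*diet_score - 12.
So inflammation = 8*diet_score - 9.
symptom_score becomes -8*diet_score.
Solve -8*diet_score = -64: diet_score = -64 / -8 = 8.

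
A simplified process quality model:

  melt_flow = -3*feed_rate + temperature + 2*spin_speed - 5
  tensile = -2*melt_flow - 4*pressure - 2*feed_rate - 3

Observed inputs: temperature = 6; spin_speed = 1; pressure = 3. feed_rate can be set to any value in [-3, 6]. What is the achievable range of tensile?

Substituting into the melt_flow equation gives melt_flow = -3*feed_rate + 3.
So tensile = 4*feed_rate - 21.
Linear in feed_rate, so extremes are at the endpoints: feed_rate = -3 gives tensile = -33; feed_rate = 6 gives tensile = 3.

-33 to 3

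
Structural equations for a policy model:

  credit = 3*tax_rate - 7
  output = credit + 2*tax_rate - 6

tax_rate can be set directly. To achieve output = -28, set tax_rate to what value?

tax_rate = -3

Substituting into the output equation gives output = 5*tax_rate - 13.
Solve 5*tax_rate - 13 = -28: tax_rate = (-28 + 13) / 5 = -3.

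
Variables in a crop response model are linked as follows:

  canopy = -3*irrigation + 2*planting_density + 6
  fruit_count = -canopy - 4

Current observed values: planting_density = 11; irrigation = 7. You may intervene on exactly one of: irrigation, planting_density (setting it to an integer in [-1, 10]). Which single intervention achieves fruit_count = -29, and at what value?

set irrigation = 1

Intervening on irrigation: with other inputs at their observed values, fruit_count = 3*irrigation - 32. Solving for -29 gives irrigation = 1, within [-1, 10].
Intervening on planting_density: fruit_count = -2*planting_density + 11. Reaching -29 requires planting_density = 20, outside [-1, 10].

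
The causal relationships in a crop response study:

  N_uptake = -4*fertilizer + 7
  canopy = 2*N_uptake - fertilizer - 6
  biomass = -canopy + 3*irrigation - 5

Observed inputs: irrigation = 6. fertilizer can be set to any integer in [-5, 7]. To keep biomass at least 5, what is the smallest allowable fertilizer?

fertilizer = 0

Substituting into the canopy equation gives canopy = -9*fertilizer + 8.
Substituting into the biomass equation gives biomass = 9*fertilizer + 5.
Require 9*fertilizer + 5 ≥ 5, so fertilizer ≥ 0.
The smallest integer in [-5, 7] satisfying this is 0.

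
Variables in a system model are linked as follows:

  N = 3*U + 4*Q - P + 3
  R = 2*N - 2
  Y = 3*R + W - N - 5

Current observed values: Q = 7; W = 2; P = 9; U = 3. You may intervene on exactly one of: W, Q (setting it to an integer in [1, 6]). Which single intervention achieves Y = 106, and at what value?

set Q = 5

Intervening on W: Y = W + 144. Reaching 106 requires W = -38, outside [1, 6].
Intervening on Q: with other inputs at their observed values, Y = 20*Q + 6. Solving for 106 gives Q = 5, within [1, 6].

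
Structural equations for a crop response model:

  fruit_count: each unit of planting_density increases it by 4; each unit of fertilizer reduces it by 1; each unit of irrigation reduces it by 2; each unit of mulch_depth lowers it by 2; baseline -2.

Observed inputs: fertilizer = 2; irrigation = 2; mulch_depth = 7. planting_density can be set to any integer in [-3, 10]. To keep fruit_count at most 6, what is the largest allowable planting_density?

planting_density = 7

Substituting into the fruit_count equation gives fruit_count = 4*planting_density - 22.
Require 4*planting_density - 22 ≤ 6, so planting_density ≤ 7.
The largest integer in [-3, 10] satisfying this is 7.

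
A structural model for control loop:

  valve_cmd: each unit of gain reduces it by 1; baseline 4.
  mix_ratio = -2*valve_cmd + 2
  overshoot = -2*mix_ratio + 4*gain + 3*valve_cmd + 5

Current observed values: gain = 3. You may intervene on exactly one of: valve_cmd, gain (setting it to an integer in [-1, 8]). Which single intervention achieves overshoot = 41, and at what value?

Intervening on valve_cmd: with other inputs at their observed values, overshoot = 7*valve_cmd + 13. Solving for 41 gives valve_cmd = 4, within [-1, 8].
Intervening on gain: overshoot = -3*gain + 29. Reaching 41 requires gain = -4, outside [-1, 8].

set valve_cmd = 4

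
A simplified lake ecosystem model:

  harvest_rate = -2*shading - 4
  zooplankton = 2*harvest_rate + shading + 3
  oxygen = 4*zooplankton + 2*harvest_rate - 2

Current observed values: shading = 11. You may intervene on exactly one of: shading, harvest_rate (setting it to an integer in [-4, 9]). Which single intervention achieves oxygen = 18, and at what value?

set shading = -3

Intervening on shading: with other inputs at their observed values, oxygen = -16*shading - 30. Solving for 18 gives shading = -3, within [-4, 9].
Intervening on harvest_rate: oxygen = 10*harvest_rate + 54. Reaching 18 requires harvest_rate = -18/5, not an integer.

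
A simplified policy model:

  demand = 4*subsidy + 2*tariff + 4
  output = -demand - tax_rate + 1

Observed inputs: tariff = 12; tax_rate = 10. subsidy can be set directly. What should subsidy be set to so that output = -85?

subsidy = 12

Substituting into the demand equation gives demand = 4*subsidy + 28.
This gives output = -4*subsidy - 37.
Solve -4*subsidy - 37 = -85: subsidy = (-85 + 37) / -4 = 12.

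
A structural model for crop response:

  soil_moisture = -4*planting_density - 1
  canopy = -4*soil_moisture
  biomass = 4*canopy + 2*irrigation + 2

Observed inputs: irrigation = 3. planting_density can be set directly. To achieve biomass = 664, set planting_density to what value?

planting_density = 10

Substituting into the canopy equation gives canopy = 16*planting_density + 4.
Substituting into the biomass equation gives biomass = 64*planting_density + 24.
Solve 64*planting_density + 24 = 664: planting_density = (664 - 24) / 64 = 10.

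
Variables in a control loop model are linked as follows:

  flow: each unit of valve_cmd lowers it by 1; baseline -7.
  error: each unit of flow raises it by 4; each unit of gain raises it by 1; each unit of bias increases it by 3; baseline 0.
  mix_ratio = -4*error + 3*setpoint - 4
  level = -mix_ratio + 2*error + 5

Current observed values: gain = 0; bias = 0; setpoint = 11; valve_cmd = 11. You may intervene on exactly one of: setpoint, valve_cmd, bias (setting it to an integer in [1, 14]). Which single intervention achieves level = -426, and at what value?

Intervening on setpoint: with other inputs at their observed values, level = -3*setpoint - 423. Solving for -426 gives setpoint = 1, within [1, 14].
Intervening on valve_cmd: level = -24*valve_cmd - 192. Reaching -426 requires valve_cmd = 39/4, not an integer.
Intervening on bias: level = 18*bias - 456. Reaching -426 requires bias = 5/3, not an integer.

set setpoint = 1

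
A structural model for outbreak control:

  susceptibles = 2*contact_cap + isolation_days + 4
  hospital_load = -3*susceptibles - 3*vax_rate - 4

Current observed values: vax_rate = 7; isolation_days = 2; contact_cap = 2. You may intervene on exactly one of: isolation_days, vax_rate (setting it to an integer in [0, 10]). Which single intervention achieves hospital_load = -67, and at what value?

Intervening on isolation_days: with other inputs at their observed values, hospital_load = -3*isolation_days - 49. Solving for -67 gives isolation_days = 6, within [0, 10].
Intervening on vax_rate: hospital_load = -3*vax_rate - 34. Reaching -67 requires vax_rate = 11, outside [0, 10].

set isolation_days = 6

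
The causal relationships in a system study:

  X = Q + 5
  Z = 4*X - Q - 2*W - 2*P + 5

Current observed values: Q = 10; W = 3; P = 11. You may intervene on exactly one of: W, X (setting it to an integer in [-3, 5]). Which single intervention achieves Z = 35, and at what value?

Intervening on W: with other inputs at their observed values, Z = -2*W + 33. Solving for 35 gives W = -1, within [-3, 5].
Intervening on X: Z = 4*X - 33. Reaching 35 requires X = 17, outside [-3, 5].

set W = -1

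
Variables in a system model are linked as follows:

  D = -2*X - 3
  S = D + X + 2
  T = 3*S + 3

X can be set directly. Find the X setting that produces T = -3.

X = 1

Substituting into the S equation gives S = -X - 1.
Substituting into the T equation gives T = -3*X.
Solve -3*X = -3: X = -3 / -3 = 1.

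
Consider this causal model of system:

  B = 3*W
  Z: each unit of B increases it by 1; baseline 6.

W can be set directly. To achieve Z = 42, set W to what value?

Substituting into the Z equation gives Z = 3*W + 6.
Solve 3*W + 6 = 42: W = (42 - 6) / 3 = 12.

W = 12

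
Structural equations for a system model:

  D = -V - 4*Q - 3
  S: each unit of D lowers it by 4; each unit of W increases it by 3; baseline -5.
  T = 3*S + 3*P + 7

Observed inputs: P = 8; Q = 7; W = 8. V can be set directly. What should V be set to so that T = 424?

V = -3

Substituting into the D equation gives D = -V - 31.
Substituting into the S equation gives S = 4*V + 143.
So T = 12*V + 460.
Solve 12*V + 460 = 424: V = (424 - 460) / 12 = -3.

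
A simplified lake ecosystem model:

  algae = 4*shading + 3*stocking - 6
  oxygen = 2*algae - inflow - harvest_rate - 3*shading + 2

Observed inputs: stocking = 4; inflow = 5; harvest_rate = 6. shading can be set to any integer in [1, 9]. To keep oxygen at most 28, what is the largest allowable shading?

shading = 5

Substituting into the algae equation gives algae = 4*shading + 6.
Substituting into the oxygen equation gives oxygen = 5*shading + 3.
Require 5*shading + 3 ≤ 28, so shading ≤ 5.
The largest integer in [1, 9] satisfying this is 5.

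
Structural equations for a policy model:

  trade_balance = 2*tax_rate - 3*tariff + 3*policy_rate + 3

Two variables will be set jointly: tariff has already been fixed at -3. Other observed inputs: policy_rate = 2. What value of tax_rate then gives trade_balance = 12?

With tariff held at -3:
Substituting into the trade_balance equation gives trade_balance = 2*tax_rate + 18.
Solve 2*tax_rate + 18 = 12: tax_rate = (12 - 18) / 2 = -3.

tax_rate = -3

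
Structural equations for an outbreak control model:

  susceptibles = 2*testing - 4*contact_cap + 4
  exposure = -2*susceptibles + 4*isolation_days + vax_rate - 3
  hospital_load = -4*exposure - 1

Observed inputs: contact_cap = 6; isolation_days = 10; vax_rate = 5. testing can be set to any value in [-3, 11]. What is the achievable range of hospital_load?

-377 to -153

Substituting into the susceptibles equation gives susceptibles = 2*testing - 20.
Substituting into the exposure equation gives exposure = -4*testing + 82.
Substituting into the hospital_load equation gives hospital_load = 16*testing - 329.
Linear in testing, so extremes are at the endpoints: testing = -3 gives hospital_load = -377; testing = 11 gives hospital_load = -153.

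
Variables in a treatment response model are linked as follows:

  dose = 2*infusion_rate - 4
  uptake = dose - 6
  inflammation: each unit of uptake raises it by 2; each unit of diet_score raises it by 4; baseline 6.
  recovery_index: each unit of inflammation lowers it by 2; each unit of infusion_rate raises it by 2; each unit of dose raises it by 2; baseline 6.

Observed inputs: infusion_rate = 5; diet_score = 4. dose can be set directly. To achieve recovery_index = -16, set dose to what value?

dose = 6

Intervening on dose fixes its value directly, overriding its dependence on infusion_rate.
Substituting into the inflammation equation gives inflammation = 2*dose + 10.
Substituting into the recovery_index equation gives recovery_index = -2*dose - 4.
Solve -2*dose - 4 = -16: dose = (-16 + 4) / -2 = 6.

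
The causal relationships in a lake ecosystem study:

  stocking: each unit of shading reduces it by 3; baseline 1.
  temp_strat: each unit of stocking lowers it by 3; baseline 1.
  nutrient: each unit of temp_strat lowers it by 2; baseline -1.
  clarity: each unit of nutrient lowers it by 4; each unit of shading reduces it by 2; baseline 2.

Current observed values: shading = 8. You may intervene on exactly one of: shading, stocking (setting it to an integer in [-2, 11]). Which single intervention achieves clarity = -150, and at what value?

Intervening on shading: with other inputs at their observed values, clarity = 70*shading - 10. Solving for -150 gives shading = -2, within [-2, 11].
Intervening on stocking: clarity = -24*stocking - 2. Reaching -150 requires stocking = 37/6, not an integer.

set shading = -2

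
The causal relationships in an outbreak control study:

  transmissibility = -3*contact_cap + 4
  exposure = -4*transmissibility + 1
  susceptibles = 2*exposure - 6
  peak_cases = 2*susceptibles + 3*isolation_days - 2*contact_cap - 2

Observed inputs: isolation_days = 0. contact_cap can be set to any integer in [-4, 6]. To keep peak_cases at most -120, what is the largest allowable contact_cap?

Substituting into the exposure equation gives exposure = 12*contact_cap - 15.
Substituting into the susceptibles equation gives susceptibles = 24*contact_cap - 36.
Substituting into the peak_cases equation gives peak_cases = 46*contact_cap - 74.
Require 46*contact_cap - 74 ≤ -120, so contact_cap ≤ -1.
The largest integer in [-4, 6] satisfying this is -1.

contact_cap = -1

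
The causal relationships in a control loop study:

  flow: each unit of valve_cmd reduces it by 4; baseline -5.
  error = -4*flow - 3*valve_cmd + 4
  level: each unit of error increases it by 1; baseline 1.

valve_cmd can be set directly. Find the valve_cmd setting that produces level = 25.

valve_cmd = 0

Substituting into the error equation gives error = 13*valve_cmd + 24.
level becomes 13*valve_cmd + 25.
Solve 13*valve_cmd + 25 = 25: valve_cmd = (25 - 25) / 13 = 0.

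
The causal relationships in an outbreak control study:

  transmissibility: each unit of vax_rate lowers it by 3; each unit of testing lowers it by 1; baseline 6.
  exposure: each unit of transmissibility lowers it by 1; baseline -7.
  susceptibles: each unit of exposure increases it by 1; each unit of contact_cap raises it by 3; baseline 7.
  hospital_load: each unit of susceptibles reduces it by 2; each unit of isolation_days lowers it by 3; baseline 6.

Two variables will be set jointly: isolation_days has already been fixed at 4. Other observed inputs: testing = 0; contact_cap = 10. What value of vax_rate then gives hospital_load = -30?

With isolation_days held at 4:
Substituting into the transmissibility equation gives transmissibility = -3*vax_rate + 6.
Substituting into the exposure equation gives exposure = 3*vax_rate - 13.
Substituting into the susceptibles equation gives susceptibles = 3*vax_rate + 24.
This gives hospital_load = -6*vax_rate - 54.
Solve -6*vax_rate - 54 = -30: vax_rate = (-30 + 54) / -6 = -4.

vax_rate = -4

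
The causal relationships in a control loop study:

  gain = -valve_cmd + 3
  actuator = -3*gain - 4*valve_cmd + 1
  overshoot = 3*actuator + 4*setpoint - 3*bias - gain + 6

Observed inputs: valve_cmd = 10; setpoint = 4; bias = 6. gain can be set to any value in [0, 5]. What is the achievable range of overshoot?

Intervening on gain fixes its value directly, overriding its dependence on valve_cmd.
Substituting into the actuator equation gives actuator = -3*gain - 39.
Substituting into the overshoot equation gives overshoot = -10*gain - 113.
Linear in gain, so extremes are at the endpoints: gain = 0 gives overshoot = -113; gain = 5 gives overshoot = -163.

-163 to -113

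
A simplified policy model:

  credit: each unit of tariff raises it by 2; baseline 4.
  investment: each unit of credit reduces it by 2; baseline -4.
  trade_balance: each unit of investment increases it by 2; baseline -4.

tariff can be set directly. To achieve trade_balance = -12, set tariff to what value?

Substituting into the investment equation gives investment = -4*tariff - 12.
Substituting into the trade_balance equation gives trade_balance = -8*tariff - 28.
Solve -8*tariff - 28 = -12: tariff = (-12 + 28) / -8 = -2.

tariff = -2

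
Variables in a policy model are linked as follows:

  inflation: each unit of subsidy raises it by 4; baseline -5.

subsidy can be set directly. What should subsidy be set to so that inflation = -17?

Solve 4*subsidy - 5 = -17: subsidy = (-17 + 5) / 4 = -3.

subsidy = -3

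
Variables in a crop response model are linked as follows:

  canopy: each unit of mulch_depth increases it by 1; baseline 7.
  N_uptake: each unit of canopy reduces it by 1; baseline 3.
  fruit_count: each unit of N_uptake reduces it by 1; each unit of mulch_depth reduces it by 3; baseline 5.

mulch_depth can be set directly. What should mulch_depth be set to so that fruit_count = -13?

Substituting into the N_uptake equation gives N_uptake = -mulch_depth - 4.
Substituting into the fruit_count equation gives fruit_count = -2*mulch_depth + 9.
Solve -2*mulch_depth + 9 = -13: mulch_depth = (-13 - 9) / -2 = 11.

mulch_depth = 11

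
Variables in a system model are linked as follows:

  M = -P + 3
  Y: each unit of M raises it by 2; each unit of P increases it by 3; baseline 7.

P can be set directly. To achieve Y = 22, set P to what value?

P = 9

Substituting into the Y equation gives Y = P + 13.
Solve P + 13 = 22: P = (22 - 13) / 1 = 9.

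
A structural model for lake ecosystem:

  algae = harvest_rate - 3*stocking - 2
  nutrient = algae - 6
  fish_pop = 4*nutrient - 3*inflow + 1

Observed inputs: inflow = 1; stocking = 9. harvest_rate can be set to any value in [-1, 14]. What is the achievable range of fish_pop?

Substituting into the algae equation gives algae = harvest_rate - 29.
Substituting into the nutrient equation gives nutrient = harvest_rate - 35.
Substituting into the fish_pop equation gives fish_pop = 4*harvest_rate - 142.
Linear in harvest_rate, so extremes are at the endpoints: harvest_rate = -1 gives fish_pop = -146; harvest_rate = 14 gives fish_pop = -86.

-146 to -86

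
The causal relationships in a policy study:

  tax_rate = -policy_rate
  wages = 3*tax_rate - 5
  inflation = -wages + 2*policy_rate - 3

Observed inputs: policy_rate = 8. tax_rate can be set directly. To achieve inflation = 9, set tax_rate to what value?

tax_rate = 3

Intervening on tax_rate fixes its value directly, overriding its dependence on policy_rate.
Substituting into the inflation equation gives inflation = -3*tax_rate + 18.
Solve -3*tax_rate + 18 = 9: tax_rate = (9 - 18) / -3 = 3.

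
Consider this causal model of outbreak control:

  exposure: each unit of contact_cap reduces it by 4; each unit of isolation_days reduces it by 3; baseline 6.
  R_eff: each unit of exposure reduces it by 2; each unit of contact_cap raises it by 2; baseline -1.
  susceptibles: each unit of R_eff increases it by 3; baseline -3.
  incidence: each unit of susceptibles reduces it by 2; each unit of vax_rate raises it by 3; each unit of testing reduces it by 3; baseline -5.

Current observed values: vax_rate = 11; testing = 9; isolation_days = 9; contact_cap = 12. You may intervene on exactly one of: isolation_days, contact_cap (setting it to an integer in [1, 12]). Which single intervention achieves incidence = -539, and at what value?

set contact_cap = 5

Intervening on isolation_days: incidence = -36*isolation_days - 635. Reaching -539 requires isolation_days = -8/3, not an integer.
Intervening on contact_cap: with other inputs at their observed values, incidence = -60*contact_cap - 239. Solving for -539 gives contact_cap = 5, within [1, 12].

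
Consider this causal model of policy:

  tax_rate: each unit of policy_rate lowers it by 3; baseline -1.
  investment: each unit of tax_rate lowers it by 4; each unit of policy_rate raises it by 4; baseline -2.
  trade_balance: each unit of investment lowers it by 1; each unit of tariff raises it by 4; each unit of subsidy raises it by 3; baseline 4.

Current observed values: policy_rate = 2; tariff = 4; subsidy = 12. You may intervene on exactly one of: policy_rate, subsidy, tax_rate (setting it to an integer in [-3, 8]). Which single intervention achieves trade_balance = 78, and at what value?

Intervening on policy_rate: trade_balance = -16*policy_rate + 54. Reaching 78 requires policy_rate = -3/2, not an integer.
Intervening on subsidy: trade_balance = 3*subsidy - 14. Reaching 78 requires subsidy = 92/3, not an integer.
Intervening on tax_rate: with other inputs at their observed values, trade_balance = 4*tax_rate + 50. Solving for 78 gives tax_rate = 7, within [-3, 8].

set tax_rate = 7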